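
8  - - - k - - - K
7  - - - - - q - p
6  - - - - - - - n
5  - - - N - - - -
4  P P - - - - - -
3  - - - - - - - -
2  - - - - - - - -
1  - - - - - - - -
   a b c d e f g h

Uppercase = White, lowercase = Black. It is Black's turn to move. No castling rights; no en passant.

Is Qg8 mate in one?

yes

After Qg8: white king on h8; in check: yes, from the black queen on g8.
King squares — g7: attacked by Qg8; h7: attacked by Qg8; g8: attacked by Nh6.
White has no legal moves → checkmate.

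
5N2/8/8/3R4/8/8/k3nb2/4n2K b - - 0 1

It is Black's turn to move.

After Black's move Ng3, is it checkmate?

no

After Ng3: white king on h1; in check: yes, from the black knight on g3.
White has 1 legal reply: Kh2.
In check but a legal move exists → not checkmate.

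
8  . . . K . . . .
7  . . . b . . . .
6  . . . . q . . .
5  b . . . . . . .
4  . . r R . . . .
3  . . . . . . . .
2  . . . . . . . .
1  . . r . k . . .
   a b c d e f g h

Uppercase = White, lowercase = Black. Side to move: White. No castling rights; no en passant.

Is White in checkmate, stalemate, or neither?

White to move; white king on d8.
In check: yes, from the black bishop on a5.
King squares — c7: attacked by Rc4; d7: attacked by Qe6; e7: attacked by Qe6; c8: attacked by Rc4; e8: attacked by Qe6.
Legal moves for White: none.
In check with no legal moves → checkmate.

checkmate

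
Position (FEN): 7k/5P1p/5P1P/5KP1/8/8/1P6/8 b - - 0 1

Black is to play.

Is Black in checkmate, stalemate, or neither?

stalemate

Black to move; black king on h8.
In check: no.
King squares — g7: attacked by Pf6; h7: own pawn; g8: attacked by Pf7.
Legal moves for Black: none.
Not in check and no legal moves → stalemate.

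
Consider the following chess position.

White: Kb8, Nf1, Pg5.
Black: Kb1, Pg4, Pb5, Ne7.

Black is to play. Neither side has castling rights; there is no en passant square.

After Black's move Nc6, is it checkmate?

After Nc6: white king on b8; in check: yes, from the black knight on c6.
White has 4 legal replies: Kc8, Ka8, Kc7, Kb7.
In check but a legal move exists → not checkmate.

no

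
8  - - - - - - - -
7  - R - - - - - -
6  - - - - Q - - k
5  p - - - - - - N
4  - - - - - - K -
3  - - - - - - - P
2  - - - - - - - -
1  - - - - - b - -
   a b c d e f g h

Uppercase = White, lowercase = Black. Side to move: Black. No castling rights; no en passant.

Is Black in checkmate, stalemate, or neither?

Black to move; black king on h6.
In check: yes, from the white queen on e6.
King squares — g5: attacked by Kg4; h5: attacked by Kg4; g6: attacked by Qe6; g7: attacked by Nh5; h7: attacked by Rb7.
Legal moves for Black: none.
In check with no legal moves → checkmate.

checkmate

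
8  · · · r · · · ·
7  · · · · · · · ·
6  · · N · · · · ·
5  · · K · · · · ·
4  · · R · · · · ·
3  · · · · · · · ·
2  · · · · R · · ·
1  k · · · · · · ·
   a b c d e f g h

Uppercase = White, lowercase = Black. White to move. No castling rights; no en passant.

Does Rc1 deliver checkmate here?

yes

After Rc1: black king on a1; in check: yes, from the white rook on c1.
King squares — b1: attacked by Rc1; a2: attacked by Re2; b2: attacked by Re2.
Black has no legal moves → checkmate.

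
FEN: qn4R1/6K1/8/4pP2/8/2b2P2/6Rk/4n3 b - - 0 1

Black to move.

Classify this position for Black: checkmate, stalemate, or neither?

Black to move; black king on h2.
In check: yes, from the white rook on g2.
King squares — g1: attacked by Rg2; h1: available; g2: available; g3: attacked by Rg2; h3: available.
Legal moves for Black: Kh3, Kxg2, Kh1, Nxg2.
Black is in check but has 4 legal moves → neither.

neither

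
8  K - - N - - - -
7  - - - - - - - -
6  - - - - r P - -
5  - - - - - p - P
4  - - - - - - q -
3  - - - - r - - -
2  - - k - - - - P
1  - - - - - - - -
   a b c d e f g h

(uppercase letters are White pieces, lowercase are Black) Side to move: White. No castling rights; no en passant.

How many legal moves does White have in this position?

11

White to move; king on a8.
In check: no.
Legal moves: Nf7, Nb7, Nxe6, Nc6, Kb8, Kb7, Ka7, f7, h6, h3, h4.
Count: 11.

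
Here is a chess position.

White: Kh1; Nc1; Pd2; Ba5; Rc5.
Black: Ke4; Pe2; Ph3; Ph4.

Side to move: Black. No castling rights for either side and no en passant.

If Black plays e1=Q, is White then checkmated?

no

After e1=Q: white king on h1; in check: yes, from the black queen on e1.
White has 1 legal reply: Kh2.
In check but a legal move exists → not checkmate.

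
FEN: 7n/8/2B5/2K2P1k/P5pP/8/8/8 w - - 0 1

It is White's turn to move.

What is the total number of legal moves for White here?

White to move; king on c5.
In check: no.
Legal moves: Be8+, Ba8, Bd7, Bb7, Bd5, Bb5, Be4, Bf3, Bg2, Bh1, Kd6, Kb6, Kd5, Kb5, Kd4, Kc4, Kb4, f6, a5.
Count: 19.

19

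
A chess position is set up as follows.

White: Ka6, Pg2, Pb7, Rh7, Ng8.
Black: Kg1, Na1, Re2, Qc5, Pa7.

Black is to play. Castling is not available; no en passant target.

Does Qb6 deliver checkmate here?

yes

After Qb6: white king on a6; in check: yes, from the black queen on b6.
King squares — a5: attacked by Qb6; b5: attacked by Qb6; b6: attacked by Pa7; a7: attacked by Qb6; b7: own pawn.
White has no legal moves → checkmate.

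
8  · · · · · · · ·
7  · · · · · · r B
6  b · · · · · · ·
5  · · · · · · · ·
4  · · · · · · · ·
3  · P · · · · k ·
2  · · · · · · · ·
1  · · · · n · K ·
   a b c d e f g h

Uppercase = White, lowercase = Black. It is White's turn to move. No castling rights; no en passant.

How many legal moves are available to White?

9

White to move; king on g1.
In check: no.
Legal moves: Bg8, Bg6, Bf5, Be4, Bd3, Bc2, Bb1, Kh1, b4.
Count: 9.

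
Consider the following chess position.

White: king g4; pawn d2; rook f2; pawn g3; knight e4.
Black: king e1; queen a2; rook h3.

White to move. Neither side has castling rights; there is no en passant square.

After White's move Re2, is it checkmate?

After Re2: black king on e1; in check: yes, from the white rook on e2.
Black has 3 legal replies: Kxe2, Kf1, Kd1.
In check but a legal move exists → not checkmate.

no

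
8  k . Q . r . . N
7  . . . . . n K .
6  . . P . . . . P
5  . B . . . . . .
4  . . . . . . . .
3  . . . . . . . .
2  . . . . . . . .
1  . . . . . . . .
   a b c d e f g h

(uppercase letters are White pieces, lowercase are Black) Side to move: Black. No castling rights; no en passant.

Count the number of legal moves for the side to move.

Black to move; king on a8.
In check: yes, from the white queen on c8.
Legal moves: Ka7, Rxc8.
Count: 2.

2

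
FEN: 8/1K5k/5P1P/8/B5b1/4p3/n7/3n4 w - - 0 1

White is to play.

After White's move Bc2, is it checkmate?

After Bc2: black king on h7; in check: yes, from the white bishop on c2.
Black has 4 legal replies: Kh8, Kg8, Kxh6, Bf5.
In check but a legal move exists → not checkmate.

no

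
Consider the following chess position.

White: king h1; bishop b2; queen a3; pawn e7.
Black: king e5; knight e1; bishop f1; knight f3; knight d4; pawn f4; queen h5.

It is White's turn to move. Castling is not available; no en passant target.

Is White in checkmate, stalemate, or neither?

checkmate

White to move; white king on h1.
In check: yes, from the black queen on h5.
King squares — g1: attacked by Nf3; g2: attacked by Ne1; h2: attacked by Nf3.
Legal moves for White: none.
In check with no legal moves → checkmate.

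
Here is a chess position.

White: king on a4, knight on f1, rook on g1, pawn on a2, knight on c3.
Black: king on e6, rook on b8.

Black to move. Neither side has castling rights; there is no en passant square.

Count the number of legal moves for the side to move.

Black to move; king on e6.
In check: no.
Legal moves: Rh8, Rg8, Rf8, Re8, Rd8, Rc8, Ra8+, Rb7, Rb6, Rb5, Rb4+, Rb3, Rb2, Rb1, Kf7, Ke7, Kd7, Kf6, Kd6, Kf5, Ke5.
Count: 21.

21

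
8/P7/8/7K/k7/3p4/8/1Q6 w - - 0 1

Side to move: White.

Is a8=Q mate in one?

After a8=Q: black king on a4; in check: yes, from the white queen on a8.
King squares — a3: attacked by Qa8; b3: attacked by Qb1; b4: attacked by Qb1; a5: attacked by Qa8; b5: attacked by Qb1.
Black has no legal moves → checkmate.

yes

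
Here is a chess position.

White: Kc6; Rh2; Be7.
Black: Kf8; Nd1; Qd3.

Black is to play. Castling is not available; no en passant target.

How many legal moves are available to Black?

5

Black to move; king on f8.
In check: yes, from the white bishop on e7.
Legal moves: Kg8, Ke8, Kg7, Kf7, Kxe7.
Count: 5.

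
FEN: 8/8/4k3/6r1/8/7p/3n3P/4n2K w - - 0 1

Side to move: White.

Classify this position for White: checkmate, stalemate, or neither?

White to move; white king on h1.
In check: no.
King squares — g1: attacked by Rg5; g2: attacked by Ne1; h2: own pawn.
Legal moves for White: none.
Not in check and no legal moves → stalemate.

stalemate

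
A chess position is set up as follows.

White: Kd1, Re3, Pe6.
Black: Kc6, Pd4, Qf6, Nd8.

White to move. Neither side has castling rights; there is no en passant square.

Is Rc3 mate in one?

After Rc3: black king on c6; in check: yes, from the white rook on c3.
Black has 6 legal replies: Kb7, Kd6, Kb6, Kd5, Kb5, dxc3.
In check but a legal move exists → not checkmate.

no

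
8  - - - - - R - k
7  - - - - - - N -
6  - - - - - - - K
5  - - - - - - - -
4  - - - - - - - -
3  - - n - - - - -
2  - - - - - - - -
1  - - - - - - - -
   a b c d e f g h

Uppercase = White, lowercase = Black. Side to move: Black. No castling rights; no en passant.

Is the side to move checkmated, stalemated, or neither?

Black to move; black king on h8.
In check: yes, from the white rook on f8.
King squares — g7: attacked by Kh6; h7: attacked by Kh6; g8: attacked by Rf8.
Legal moves for Black: none.
In check with no legal moves → checkmate.

checkmate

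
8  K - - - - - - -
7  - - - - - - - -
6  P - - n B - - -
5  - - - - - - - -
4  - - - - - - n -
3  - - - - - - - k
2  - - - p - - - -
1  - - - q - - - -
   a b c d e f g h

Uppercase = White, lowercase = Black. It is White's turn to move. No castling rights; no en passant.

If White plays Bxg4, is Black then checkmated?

no

After Bxg4: black king on h3; in check: yes, from the white bishop on g4.
Black has 6 legal replies: Kh4, Kxg4, Kg3, Kh2, Kg2, Qxg4.
In check but a legal move exists → not checkmate.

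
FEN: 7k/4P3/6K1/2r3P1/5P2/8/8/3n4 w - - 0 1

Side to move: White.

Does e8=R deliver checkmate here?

After e8=R: black king on h8; in check: yes, from the white rook on e8.
King squares — g7: attacked by Kg6; h7: attacked by Kg6; g8: attacked by Re8.
Black has no legal moves → checkmate.

yes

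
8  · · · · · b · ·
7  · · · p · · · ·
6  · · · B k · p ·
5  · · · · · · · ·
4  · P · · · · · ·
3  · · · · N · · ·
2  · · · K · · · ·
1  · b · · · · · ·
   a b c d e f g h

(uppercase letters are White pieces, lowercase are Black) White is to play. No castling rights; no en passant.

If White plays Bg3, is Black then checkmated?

no

After Bg3: black king on e6; in check: no.
Black is not in check, so this cannot be checkmate.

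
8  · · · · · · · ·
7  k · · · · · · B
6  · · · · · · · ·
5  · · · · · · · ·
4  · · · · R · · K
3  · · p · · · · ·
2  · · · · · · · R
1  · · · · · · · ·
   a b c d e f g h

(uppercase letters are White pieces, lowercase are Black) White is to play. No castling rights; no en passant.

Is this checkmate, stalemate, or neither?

White to move; white king on h4.
In check: no.
Legal moves for White include: Bg8, Bg6, Bf5, Kh5, Kg5, Kg4, Kh3, Kg3, Re8, Re7+, Re6, Re5, Rg4, Rf4, Rd4, Rc4, Rb4, Ra4+, ... (list truncated; more exist).
White has legal moves and is not in check → neither.

neither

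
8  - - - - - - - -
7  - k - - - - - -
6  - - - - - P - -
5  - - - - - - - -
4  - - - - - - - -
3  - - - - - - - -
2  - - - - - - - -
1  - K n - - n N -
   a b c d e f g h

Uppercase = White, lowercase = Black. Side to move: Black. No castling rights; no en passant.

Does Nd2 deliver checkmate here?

no

After Nd2: white king on b1; in check: yes, from the black knight on d2.
White has 4 legal replies: Kc2, Kb2, Kxc1, Ka1.
In check but a legal move exists → not checkmate.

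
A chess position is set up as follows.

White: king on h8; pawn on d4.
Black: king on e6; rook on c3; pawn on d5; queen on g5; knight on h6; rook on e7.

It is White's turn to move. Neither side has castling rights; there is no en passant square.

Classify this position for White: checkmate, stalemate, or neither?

stalemate

White to move; white king on h8.
In check: no.
King squares — g7: attacked by Qg5; h7: attacked by Re7; g8: attacked by Qg5.
Legal moves for White: none.
Not in check and no legal moves → stalemate.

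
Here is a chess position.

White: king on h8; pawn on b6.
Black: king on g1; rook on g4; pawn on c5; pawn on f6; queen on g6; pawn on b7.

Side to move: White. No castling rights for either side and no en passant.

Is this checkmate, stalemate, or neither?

stalemate

White to move; white king on h8.
In check: no.
King squares — g7: attacked by Qg6; h7: attacked by Qg6; g8: attacked by Qg6.
Legal moves for White: none.
Not in check and no legal moves → stalemate.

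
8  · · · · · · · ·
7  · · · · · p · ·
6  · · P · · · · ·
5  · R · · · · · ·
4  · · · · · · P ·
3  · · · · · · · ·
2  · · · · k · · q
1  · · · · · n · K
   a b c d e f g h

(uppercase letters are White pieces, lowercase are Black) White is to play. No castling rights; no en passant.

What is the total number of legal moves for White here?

0

White to move; king on h1.
In check: yes, from the black queen on h2.
Legal moves: none.
Count: 0.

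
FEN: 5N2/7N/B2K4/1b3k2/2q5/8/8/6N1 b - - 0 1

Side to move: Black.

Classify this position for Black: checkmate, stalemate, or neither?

Black to move; black king on f5.
In check: no.
Legal moves for Black include: Kg4, Kf4, Ke4, Be8, Bd7, Bc6, Bxa6, Ba4, Qg8, Qc8, Qf7, Qc7+, Qe6+, Qc6+, Qd5+, Qc5+, Qh4, Qg4, ... (list truncated; more exist).
Black has legal moves and is not in check → neither.

neither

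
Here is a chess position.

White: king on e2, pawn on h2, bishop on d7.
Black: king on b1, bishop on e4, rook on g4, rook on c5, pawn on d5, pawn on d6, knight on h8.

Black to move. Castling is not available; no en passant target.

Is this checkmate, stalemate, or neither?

Black to move; black king on b1.
In check: no.
Legal moves for Black include: Nf7, Ng6, Rc8, Rc7, Rc6, Rb5, Ra5, Rc4, Rc3, Rc2+, Rc1, Rg8, Rg7, Rg6, Rg5, Rh4, Rf4, Rg3, ... (list truncated; more exist).
Black has legal moves and is not in check → neither.

neither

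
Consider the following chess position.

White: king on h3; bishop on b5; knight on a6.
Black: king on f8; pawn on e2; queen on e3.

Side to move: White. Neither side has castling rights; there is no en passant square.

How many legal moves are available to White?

White to move; king on h3.
In check: yes, from the black queen on e3.
Legal moves: Kh4, Kg4, Kh2, Kg2.
Count: 4.

4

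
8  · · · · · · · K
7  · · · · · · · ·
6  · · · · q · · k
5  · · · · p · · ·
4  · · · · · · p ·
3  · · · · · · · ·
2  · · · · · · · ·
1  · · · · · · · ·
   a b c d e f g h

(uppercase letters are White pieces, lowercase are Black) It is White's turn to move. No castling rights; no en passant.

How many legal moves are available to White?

White to move; king on h8.
In check: no.
Legal moves: none.
Count: 0.

0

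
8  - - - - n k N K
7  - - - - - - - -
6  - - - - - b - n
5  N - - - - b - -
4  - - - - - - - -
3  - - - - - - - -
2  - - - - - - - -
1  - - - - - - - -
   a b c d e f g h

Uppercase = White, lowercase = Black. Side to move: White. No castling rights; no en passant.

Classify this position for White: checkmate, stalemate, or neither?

White to move; white king on h8.
In check: yes, from the black bishop on f6.
Legal moves for White: Nxf6.
White is in check but has 1 legal move → neither.

neither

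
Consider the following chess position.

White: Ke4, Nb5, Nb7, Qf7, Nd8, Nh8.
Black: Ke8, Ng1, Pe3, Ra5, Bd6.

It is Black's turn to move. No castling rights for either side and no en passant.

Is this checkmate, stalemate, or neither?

Black to move; black king on e8.
In check: yes, from the white queen on f7.
King squares — d7: attacked by Qf7; e7: attacked by Qf7; f7: attacked by Nd8; d8: attacked by Nb7; f8: attacked by Qf7.
Legal moves for Black: none.
In check with no legal moves → checkmate.

checkmate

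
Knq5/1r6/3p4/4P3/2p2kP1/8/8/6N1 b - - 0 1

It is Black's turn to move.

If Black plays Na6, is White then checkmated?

yes

After Na6: white king on a8; in check: yes, from the black queen on c8.
King squares — a7: attacked by Rb7; b7: attacked by Qc8; b8: attacked by Na6.
White has no legal moves → checkmate.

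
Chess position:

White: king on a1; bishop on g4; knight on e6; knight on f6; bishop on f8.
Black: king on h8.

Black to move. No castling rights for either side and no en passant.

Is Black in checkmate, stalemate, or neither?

Black to move; black king on h8.
In check: no.
King squares — g7: attacked by Ne6; h7: attacked by Nf6; g8: attacked by Nf6.
Legal moves for Black: none.
Not in check and no legal moves → stalemate.

stalemate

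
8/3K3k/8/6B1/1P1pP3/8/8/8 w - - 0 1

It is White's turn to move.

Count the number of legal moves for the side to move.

19

White to move; king on d7.
In check: no.
Legal moves: Ke8, Kd8, Kc8, Ke7, Kc7, Ke6, Kd6, Kc6, Bd8, Be7, Bh6, Bf6, Bh4, Bf4, Be3, Bd2, Bc1, e5, b5.
Count: 19.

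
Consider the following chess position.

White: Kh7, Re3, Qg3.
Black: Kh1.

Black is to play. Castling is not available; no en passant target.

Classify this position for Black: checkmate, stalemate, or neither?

stalemate

Black to move; black king on h1.
In check: no.
King squares — g1: attacked by Qg3; g2: attacked by Qg3; h2: attacked by Qg3.
Legal moves for Black: none.
Not in check and no legal moves → stalemate.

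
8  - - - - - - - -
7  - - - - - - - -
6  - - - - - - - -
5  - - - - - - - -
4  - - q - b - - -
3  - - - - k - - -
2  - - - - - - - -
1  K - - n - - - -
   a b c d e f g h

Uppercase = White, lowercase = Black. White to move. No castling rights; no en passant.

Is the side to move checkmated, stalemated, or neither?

White to move; white king on a1.
In check: no.
King squares — b1: attacked by Be4; a2: attacked by Qc4; b2: attacked by Nd1.
Legal moves for White: none.
Not in check and no legal moves → stalemate.

stalemate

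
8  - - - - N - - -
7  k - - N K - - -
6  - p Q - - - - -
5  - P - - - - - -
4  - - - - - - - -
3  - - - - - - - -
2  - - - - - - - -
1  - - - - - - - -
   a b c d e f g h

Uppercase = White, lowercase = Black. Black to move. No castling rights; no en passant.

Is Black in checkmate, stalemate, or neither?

Black to move; black king on a7.
In check: no.
King squares — a6: attacked by Pb5; b6: own pawn; b7: attacked by Qc6; a8: attacked by Qc6; b8: attacked by Nd7.
Legal moves for Black: none.
Not in check and no legal moves → stalemate.

stalemate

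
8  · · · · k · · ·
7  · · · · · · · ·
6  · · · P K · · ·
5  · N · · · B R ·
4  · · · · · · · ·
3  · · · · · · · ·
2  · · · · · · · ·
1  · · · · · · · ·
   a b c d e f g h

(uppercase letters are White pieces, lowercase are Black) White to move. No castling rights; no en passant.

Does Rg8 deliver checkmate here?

After Rg8: black king on e8; in check: yes, from the white rook on g8.
King squares — d7: attacked by Ke6; e7: attacked by Pd6; f7: attacked by Ke6; d8: attacked by Rg8; f8: attacked by Rg8.
Black has no legal moves → checkmate.

yes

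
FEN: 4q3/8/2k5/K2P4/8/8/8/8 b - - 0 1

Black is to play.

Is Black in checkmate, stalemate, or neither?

Black to move; black king on c6.
In check: yes, from the white pawn on d5.
Legal moves for Black: Kd7, Kc7, Kb7, Kd6, Kxd5, Kc5.
Black is in check but has 6 legal moves → neither.

neither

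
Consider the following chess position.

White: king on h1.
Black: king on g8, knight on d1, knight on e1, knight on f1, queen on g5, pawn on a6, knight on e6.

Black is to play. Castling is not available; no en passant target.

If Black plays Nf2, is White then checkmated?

After Nf2: white king on h1; in check: yes, from the black knight on f2.
King squares — g1: attacked by Qg5; g2: attacked by Ne1; h2: attacked by Nf1.
White has no legal moves → checkmate.

yes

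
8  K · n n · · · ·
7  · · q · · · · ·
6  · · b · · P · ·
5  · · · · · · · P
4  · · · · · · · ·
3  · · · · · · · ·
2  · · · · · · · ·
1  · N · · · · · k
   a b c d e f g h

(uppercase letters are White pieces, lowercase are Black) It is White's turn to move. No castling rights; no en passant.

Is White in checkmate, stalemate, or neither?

White to move; white king on a8.
In check: yes, from the black bishop on c6.
King squares — a7: attacked by Qc7; b7: attacked by Bc6; b8: attacked by Qc7.
Legal moves for White: none.
In check with no legal moves → checkmate.

checkmate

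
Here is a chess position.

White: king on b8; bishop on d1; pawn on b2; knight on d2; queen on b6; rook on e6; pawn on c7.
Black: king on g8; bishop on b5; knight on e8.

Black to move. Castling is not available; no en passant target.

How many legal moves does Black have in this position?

17

Black to move; king on g8.
In check: no.
Legal moves: Kh8, Kf8, Kh7, Kg7, Kf7, Ng7, Nxc7, Nf6, Nd6, Bd7, Bc6, Ba6, Bc4, Ba4, Bd3, Be2, Bf1.
Count: 17.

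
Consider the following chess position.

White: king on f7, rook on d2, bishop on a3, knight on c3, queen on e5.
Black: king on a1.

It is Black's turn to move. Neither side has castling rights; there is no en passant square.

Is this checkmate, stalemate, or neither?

stalemate

Black to move; black king on a1.
In check: no.
King squares — b1: attacked by Nc3; a2: attacked by Rd2; b2: attacked by Rd2.
Legal moves for Black: none.
Not in check and no legal moves → stalemate.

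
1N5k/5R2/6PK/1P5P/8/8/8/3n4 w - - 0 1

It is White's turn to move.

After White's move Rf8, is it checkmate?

After Rf8: black king on h8; in check: yes, from the white rook on f8.
King squares — g7: attacked by Kh6; h7: attacked by Pg6; g8: attacked by Rf8.
Black has no legal moves → checkmate.

yes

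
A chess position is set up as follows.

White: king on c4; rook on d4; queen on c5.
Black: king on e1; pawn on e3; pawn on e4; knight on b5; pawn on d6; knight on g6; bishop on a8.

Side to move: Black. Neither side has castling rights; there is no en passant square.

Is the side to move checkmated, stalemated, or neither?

Black to move; black king on e1.
In check: no.
Legal moves for Black include: Bb7, Bc6, Bd5+, Nh8, Nf8, Ne7, Ne5+, Nh4, Nf4, Nc7, Na7, Nxd4, Nc3, Na3+, Kf2, Ke2, Kf1, dxc5, ... (list truncated; more exist).
Black has legal moves and is not in check → neither.

neither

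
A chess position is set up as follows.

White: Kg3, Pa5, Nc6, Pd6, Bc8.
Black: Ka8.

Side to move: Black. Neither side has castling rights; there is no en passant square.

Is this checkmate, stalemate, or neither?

Black to move; black king on a8.
In check: no.
King squares — a7: attacked by Nc6; b7: attacked by Bc8; b8: attacked by Nc6.
Legal moves for Black: none.
Not in check and no legal moves → stalemate.

stalemate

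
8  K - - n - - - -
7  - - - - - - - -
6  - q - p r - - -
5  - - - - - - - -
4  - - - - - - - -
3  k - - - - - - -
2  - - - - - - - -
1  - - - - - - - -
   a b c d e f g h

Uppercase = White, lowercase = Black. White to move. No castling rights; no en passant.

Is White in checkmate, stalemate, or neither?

White to move; white king on a8.
In check: no.
King squares — a7: attacked by Qb6; b7: attacked by Qb6; b8: attacked by Qb6.
Legal moves for White: none.
Not in check and no legal moves → stalemate.

stalemate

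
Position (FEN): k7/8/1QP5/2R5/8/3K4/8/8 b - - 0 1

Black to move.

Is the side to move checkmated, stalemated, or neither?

stalemate

Black to move; black king on a8.
In check: no.
King squares — a7: attacked by Qb6; b7: attacked by Qb6; b8: attacked by Qb6.
Legal moves for Black: none.
Not in check and no legal moves → stalemate.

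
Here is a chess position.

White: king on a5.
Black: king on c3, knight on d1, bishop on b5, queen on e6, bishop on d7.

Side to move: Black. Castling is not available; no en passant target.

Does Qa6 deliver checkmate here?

yes

After Qa6: white king on a5; in check: yes, from the black queen on a6.
King squares — a4: attacked by Bb5; b4: attacked by Kc3; b5: attacked by Qa6; a6: attacked by Bb5; b6: attacked by Qa6.
White has no legal moves → checkmate.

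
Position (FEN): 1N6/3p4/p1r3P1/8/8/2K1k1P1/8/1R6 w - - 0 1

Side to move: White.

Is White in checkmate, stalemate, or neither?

White to move; white king on c3.
In check: yes, from the black rook on c6.
Legal moves for White: Kb4, Kb3, Kb2, Nxc6.
White is in check but has 4 legal moves → neither.

neither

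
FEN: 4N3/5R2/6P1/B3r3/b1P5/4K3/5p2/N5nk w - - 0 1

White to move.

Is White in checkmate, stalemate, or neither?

neither

White to move; white king on e3.
In check: yes, from the black rook on e5.
Legal moves for White: Kf4, Kd4, Kd3, Kxf2, Kd2.
White is in check but has 5 legal moves → neither.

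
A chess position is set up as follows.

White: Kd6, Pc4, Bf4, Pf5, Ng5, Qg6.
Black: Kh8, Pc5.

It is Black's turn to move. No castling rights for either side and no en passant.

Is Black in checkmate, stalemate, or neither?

stalemate

Black to move; black king on h8.
In check: no.
King squares — g7: attacked by Qg6; h7: attacked by Ng5; g8: attacked by Qg6.
Legal moves for Black: none.
Not in check and no legal moves → stalemate.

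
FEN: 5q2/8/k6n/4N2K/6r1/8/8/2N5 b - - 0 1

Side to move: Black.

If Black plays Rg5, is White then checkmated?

no

After Rg5: white king on h5; in check: yes, from the black rook on g5.
White has 2 legal replies: Kxg5, Kh4.
In check but a legal move exists → not checkmate.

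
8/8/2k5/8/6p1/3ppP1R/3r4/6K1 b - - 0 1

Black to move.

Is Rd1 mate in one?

After Rd1: white king on g1; in check: yes, from the black rook on d1.
White has 2 legal replies: Kh2, Kg2.
In check but a legal move exists → not checkmate.

no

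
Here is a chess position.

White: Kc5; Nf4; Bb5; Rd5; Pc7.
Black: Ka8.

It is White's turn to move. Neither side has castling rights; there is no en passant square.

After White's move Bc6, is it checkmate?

After Bc6: black king on a8; in check: yes, from the white bishop on c6.
Black has 1 legal reply: Ka7.
In check but a legal move exists → not checkmate.

no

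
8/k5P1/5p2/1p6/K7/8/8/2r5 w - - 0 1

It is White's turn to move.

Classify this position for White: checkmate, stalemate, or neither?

neither

White to move; white king on a4.
In check: yes, from the black pawn on b5.
King squares — a3: available; b3: available; b4: available; a5: available; b5: available.
Legal moves for White: Kxb5, Ka5, Kb4, Kb3, Ka3.
White is in check but has 5 legal moves → neither.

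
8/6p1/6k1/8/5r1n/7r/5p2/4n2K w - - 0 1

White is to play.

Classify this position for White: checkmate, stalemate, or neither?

White to move; white king on h1.
In check: yes, from the black rook on h3.
King squares — g1: attacked by Pf2; g2: attacked by Ne1; h2: attacked by Rh3.
Legal moves for White: none.
In check with no legal moves → checkmate.

checkmate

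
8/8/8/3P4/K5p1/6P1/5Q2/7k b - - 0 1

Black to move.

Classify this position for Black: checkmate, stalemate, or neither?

Black to move; black king on h1.
In check: no.
King squares — g1: attacked by Qf2; g2: attacked by Qf2; h2: attacked by Qf2.
Legal moves for Black: none.
Not in check and no legal moves → stalemate.

stalemate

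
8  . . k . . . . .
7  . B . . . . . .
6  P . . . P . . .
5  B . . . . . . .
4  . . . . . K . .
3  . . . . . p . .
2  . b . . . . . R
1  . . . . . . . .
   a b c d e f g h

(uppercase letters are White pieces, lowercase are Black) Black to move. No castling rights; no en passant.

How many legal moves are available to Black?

Black to move; king on c8.
In check: yes, from the white bishop on b7.
Legal moves: Kb8.
Count: 1.

1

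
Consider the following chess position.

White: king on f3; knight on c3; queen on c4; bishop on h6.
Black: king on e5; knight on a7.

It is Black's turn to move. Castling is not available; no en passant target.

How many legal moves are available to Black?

Black to move; king on e5.
In check: no.
Legal moves: Nc8, Nc6, Nb5, Kf6, Kd6, Kf5.
Count: 6.

6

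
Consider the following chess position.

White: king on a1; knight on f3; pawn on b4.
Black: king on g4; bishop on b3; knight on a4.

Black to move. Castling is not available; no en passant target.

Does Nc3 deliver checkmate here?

no

After Nc3: white king on a1; in check: no.
White is not in check, so this cannot be checkmate.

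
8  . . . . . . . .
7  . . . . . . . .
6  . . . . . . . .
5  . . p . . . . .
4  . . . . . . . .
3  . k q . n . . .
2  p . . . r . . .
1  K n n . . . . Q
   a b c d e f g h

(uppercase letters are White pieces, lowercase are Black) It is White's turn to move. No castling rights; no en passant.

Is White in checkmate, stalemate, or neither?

White to move; white king on a1.
In check: yes, from the black queen on c3.
King squares — b1: attacked by Pa2; a2: attacked by Nc1; b2: attacked by Re2.
Legal moves for White: none.
In check with no legal moves → checkmate.

checkmate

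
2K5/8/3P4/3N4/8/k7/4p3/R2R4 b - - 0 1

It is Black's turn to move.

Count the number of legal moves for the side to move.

2

Black to move; king on a3.
In check: yes, from the white rook on a1.
Legal moves: Kb3, Kb2.
Count: 2.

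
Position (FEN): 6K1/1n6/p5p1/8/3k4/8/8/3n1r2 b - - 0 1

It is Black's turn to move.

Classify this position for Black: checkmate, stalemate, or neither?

Black to move; black king on d4.
In check: no.
Legal moves for Black include: Nd8, Nd6, Nc5, Na5, Ke5, Kd5, Kc5, Ke4, Kc4, Ke3, Kd3, Kc3, Rf8+, Rf7, Rf6, Rf5, Rf4, Rf3, ... (list truncated; more exist).
Black has legal moves and is not in check → neither.

neither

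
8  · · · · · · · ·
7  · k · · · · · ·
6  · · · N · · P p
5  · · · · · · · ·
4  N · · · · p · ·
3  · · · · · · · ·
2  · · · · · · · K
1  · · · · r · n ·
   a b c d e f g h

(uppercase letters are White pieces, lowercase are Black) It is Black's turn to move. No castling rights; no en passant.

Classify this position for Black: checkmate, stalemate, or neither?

Black to move; black king on b7.
In check: yes, from the white knight on d6.
Legal moves for Black: Kb8, Ka8, Kc7, Ka7, Kc6, Ka6.
Black is in check but has 6 legal moves → neither.

neither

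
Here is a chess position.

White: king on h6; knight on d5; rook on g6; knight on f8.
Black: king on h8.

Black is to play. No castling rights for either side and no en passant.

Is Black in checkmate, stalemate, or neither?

stalemate

Black to move; black king on h8.
In check: no.
King squares — g7: attacked by Rg6; h7: attacked by Kh6; g8: attacked by Rg6.
Legal moves for Black: none.
Not in check and no legal moves → stalemate.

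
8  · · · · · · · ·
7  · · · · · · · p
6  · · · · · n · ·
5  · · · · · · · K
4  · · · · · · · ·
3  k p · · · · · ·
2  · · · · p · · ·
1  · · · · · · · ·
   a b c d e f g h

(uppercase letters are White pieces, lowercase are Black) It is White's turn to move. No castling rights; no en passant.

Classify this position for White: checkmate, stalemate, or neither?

neither

White to move; white king on h5.
In check: yes, from the black knight on f6.
King squares — g4: attacked by Nf6; h4: available; g5: available; g6: attacked by Ph7; h6: available.
Legal moves for White: Kh6, Kg5, Kh4.
White is in check but has 3 legal moves → neither.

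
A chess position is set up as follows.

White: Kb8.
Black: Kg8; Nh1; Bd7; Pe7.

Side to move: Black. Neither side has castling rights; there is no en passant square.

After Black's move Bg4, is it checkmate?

no

After Bg4: white king on b8; in check: no.
White is not in check, so this cannot be checkmate.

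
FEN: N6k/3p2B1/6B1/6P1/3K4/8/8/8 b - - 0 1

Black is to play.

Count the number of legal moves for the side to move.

Black to move; king on h8.
In check: yes, from the white bishop on g7.
Legal moves: Kg8, Kxg7.
Count: 2.

2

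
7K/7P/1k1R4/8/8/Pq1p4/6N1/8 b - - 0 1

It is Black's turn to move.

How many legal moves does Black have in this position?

6

Black to move; king on b6.
In check: yes, from the white rook on d6.
Legal moves: Kc7, Kb7, Ka7, Kc5, Kb5, Ka5.
Count: 6.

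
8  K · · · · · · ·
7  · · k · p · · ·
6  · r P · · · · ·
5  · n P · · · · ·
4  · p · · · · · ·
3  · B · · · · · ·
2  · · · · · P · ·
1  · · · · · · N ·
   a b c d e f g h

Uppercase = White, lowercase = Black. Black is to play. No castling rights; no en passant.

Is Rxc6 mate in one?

After Rxc6: white king on a8; in check: no.
White is not in check, so this cannot be checkmate.

no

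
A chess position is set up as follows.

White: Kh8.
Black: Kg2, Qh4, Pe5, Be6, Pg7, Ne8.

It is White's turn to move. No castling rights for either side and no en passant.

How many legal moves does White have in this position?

White to move; king on h8.
In check: yes, from the black queen on h4.
Legal moves: none.
Count: 0.

0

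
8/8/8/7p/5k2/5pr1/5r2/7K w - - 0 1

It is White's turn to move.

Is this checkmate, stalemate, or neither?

stalemate

White to move; white king on h1.
In check: no.
King squares — g1: attacked by Rg3; g2: attacked by Rf2; h2: attacked by Rf2.
Legal moves for White: none.
Not in check and no legal moves → stalemate.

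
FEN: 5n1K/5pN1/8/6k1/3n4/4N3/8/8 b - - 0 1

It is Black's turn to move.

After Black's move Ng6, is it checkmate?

After Ng6: white king on h8; in check: yes, from the black knight on g6.
White has 2 legal replies: Kg8, Kh7.
In check but a legal move exists → not checkmate.

no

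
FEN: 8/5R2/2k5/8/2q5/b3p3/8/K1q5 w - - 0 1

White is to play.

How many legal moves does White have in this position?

White to move; king on a1.
In check: yes, from the black queen on c1.
Legal moves: none.
Count: 0.

0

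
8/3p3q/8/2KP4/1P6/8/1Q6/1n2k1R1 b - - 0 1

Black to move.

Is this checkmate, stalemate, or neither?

checkmate

Black to move; black king on e1.
In check: yes, from the white rook on g1.
King squares — d1: attacked by Rg1; f1: attacked by Rg1; d2: attacked by Qb2; e2: attacked by Qb2; f2: attacked by Qb2.
Legal moves for Black: none.
In check with no legal moves → checkmate.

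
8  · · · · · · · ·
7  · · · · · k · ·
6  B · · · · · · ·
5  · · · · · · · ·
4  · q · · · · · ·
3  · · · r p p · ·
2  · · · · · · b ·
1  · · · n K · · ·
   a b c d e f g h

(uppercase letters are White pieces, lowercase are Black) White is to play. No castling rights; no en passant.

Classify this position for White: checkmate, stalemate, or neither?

checkmate

White to move; white king on e1.
In check: yes, from the black queen on b4.
King squares — d1: attacked by Rd3; f1: attacked by Bg2; d2: attacked by Rd3; e2: attacked by Pf3; f2: attacked by Nd1.
Legal moves for White: none.
In check with no legal moves → checkmate.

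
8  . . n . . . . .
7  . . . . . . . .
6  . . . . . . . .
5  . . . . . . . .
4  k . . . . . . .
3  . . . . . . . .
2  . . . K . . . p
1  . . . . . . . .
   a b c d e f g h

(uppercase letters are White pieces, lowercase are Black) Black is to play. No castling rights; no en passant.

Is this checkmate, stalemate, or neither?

Black to move; black king on a4.
In check: no.
Legal moves for Black: Ne7, Na7, Nd6, Nb6, Kb5, Ka5, Kb4, Kb3, Ka3, h1=Q, h1=R, h1=B, h1=N.
Black has 13 legal moves and is not in check → neither.

neither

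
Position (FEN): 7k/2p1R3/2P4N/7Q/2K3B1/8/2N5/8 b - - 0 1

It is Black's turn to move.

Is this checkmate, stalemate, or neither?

Black to move; black king on h8.
In check: no.
King squares — g7: attacked by Re7; h7: attacked by Re7; g8: attacked by Nh6.
Legal moves for Black: none.
Not in check and no legal moves → stalemate.

stalemate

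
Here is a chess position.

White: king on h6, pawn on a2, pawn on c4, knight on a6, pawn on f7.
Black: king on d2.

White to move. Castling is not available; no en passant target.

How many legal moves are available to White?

White to move; king on h6.
In check: no.
Legal moves: Kh7, Kg7, Kg6, Kh5, Kg5, Nb8, Nc7, Nc5, Nb4, f8=Q, f8=R, f8=B, f8=N, c5, a3, a4.
Count: 16.

16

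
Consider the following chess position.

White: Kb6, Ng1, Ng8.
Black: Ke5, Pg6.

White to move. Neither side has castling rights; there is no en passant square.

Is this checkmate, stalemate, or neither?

White to move; white king on b6.
In check: no.
Legal moves for White: Ne7, Nh6, Nf6, Kc7, Kb7, Ka7, Kc6, Ka6, Kc5, Kb5, Ka5, Nh3, Nf3+, Ne2.
White has 14 legal moves and is not in check → neither.

neither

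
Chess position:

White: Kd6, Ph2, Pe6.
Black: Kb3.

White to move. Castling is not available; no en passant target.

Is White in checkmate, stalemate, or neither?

neither

White to move; white king on d6.
In check: no.
Legal moves for White: Ke7, Kd7, Kc7, Kc6, Ke5, Kd5, Kc5, e7, h3, h4.
White has 10 legal moves and is not in check → neither.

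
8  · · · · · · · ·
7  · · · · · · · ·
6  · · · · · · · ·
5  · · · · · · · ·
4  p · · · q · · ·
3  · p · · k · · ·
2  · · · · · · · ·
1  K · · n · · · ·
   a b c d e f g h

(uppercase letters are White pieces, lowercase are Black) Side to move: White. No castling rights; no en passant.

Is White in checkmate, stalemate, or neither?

White to move; white king on a1.
In check: no.
King squares — b1: attacked by Qe4; a2: attacked by Pb3; b2: attacked by Nd1.
Legal moves for White: none.
Not in check and no legal moves → stalemate.

stalemate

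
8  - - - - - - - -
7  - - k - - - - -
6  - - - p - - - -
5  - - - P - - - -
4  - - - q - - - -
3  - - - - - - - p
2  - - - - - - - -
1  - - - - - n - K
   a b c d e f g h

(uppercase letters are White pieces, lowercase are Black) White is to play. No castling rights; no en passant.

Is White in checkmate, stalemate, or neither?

stalemate

White to move; white king on h1.
In check: no.
King squares — g1: attacked by Qd4; g2: attacked by Ph3; h2: attacked by Nf1.
Legal moves for White: none.
Not in check and no legal moves → stalemate.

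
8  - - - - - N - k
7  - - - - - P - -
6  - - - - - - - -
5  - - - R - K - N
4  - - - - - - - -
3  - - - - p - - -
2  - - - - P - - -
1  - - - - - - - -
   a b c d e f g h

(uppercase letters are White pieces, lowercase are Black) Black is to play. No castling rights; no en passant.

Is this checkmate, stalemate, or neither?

stalemate

Black to move; black king on h8.
In check: no.
King squares — g7: attacked by Nh5; h7: attacked by Nf8; g8: attacked by Pf7.
Legal moves for Black: none.
Not in check and no legal moves → stalemate.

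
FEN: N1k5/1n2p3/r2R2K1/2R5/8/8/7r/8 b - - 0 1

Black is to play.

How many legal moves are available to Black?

Black to move; king on c8.
In check: yes, from the white rook on c5.
Legal moves: Kb8, Nxc5, Rc6.
Count: 3.

3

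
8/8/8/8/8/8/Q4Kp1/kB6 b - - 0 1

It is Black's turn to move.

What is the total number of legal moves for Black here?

0

Black to move; king on a1.
In check: yes, from the white queen on a2.
Legal moves: none.
Count: 0.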